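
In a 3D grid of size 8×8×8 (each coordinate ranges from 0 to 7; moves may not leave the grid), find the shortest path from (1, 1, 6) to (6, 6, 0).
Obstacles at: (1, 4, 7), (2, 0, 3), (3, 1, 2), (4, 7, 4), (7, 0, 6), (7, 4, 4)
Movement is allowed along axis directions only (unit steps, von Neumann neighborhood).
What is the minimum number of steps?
16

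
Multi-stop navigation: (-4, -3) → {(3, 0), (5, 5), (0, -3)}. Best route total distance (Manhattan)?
17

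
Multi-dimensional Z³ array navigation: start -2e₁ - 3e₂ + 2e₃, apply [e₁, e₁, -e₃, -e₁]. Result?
(-1, -3, 1)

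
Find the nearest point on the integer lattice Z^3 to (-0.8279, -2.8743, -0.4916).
(-1, -3, 0)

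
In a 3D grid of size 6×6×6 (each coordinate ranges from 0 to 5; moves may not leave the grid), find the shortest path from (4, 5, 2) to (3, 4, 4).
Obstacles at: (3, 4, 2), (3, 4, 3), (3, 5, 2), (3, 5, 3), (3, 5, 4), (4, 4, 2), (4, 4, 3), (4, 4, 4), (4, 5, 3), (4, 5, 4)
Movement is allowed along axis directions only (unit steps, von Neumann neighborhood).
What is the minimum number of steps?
8
(one shortest path: (4, 5, 2) → (5, 5, 2) → (5, 4, 2) → (5, 3, 2) → (4, 3, 2) → (3, 3, 2) → (3, 3, 3) → (3, 3, 4) → (3, 4, 4))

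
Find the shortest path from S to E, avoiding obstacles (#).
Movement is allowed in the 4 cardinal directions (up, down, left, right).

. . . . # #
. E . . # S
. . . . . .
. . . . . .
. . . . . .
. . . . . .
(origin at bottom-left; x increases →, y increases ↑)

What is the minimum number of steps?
6
(one shortest path: (5, 4) → (5, 3) → (4, 3) → (3, 3) → (2, 3) → (1, 3) → (1, 4))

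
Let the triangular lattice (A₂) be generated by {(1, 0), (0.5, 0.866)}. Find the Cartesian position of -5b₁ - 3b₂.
(-6.5, -2.598)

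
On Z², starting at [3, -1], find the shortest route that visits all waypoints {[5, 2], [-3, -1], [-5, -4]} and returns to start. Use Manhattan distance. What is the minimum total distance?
32
(one optimal route: (3, -1) → (5, 2) → (-3, -1) → (-5, -4) → (3, -1))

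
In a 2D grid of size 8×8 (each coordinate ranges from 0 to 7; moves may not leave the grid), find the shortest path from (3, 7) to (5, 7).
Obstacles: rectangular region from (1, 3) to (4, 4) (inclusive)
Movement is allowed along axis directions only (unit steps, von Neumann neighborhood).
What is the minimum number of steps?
2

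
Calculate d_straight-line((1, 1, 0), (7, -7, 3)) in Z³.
10.4403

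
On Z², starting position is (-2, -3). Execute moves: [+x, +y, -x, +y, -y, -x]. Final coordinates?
(-3, -2)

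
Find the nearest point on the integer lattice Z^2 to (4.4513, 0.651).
(4, 1)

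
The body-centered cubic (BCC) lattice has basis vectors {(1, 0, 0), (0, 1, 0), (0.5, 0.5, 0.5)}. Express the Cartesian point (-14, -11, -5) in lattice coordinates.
-9b₁ - 6b₂ - 10b₃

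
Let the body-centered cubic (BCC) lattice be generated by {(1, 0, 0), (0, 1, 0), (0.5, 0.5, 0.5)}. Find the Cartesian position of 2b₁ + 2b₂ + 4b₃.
(4, 4, 2)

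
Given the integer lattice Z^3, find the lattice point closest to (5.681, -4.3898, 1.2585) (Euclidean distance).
(6, -4, 1)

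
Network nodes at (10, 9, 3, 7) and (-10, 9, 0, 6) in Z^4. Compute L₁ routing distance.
24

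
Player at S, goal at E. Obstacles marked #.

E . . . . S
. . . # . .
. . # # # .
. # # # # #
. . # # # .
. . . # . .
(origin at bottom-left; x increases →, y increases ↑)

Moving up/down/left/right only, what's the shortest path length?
5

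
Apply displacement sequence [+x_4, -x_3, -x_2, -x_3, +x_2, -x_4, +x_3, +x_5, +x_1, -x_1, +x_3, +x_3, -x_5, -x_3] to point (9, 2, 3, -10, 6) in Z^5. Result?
(9, 2, 3, -10, 6)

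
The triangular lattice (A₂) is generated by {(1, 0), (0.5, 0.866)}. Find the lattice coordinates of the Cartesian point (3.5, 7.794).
-b₁ + 9b₂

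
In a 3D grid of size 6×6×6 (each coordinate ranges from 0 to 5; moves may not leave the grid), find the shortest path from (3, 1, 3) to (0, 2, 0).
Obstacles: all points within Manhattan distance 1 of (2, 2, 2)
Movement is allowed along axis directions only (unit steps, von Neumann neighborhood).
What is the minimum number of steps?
7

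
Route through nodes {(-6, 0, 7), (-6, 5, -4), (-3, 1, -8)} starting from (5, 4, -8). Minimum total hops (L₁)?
38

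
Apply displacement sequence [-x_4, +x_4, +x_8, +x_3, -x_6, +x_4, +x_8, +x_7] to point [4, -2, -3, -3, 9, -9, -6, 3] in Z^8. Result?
(4, -2, -2, -2, 9, -10, -5, 5)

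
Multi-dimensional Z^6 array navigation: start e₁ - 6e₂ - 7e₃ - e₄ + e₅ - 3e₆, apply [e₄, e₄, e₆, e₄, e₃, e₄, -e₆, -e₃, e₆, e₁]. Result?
(2, -6, -7, 3, 1, -2)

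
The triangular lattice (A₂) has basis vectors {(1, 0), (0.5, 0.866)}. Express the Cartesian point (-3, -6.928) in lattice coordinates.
b₁ - 8b₂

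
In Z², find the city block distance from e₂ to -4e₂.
5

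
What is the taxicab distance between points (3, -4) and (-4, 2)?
13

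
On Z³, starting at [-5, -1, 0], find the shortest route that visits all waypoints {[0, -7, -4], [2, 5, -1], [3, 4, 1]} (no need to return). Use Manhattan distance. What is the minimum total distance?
35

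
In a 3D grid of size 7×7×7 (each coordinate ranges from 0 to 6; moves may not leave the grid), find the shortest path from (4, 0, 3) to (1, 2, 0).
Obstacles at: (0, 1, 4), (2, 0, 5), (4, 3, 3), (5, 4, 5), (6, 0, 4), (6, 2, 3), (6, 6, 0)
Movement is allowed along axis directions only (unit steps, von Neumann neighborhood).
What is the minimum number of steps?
8
(one shortest path: (4, 0, 3) → (3, 0, 3) → (2, 0, 3) → (1, 0, 3) → (1, 1, 3) → (1, 2, 3) → (1, 2, 2) → (1, 2, 1) → (1, 2, 0))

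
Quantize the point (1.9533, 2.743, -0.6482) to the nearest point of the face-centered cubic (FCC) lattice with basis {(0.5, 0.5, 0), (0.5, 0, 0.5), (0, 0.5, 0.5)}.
(2, 2.5, -0.5)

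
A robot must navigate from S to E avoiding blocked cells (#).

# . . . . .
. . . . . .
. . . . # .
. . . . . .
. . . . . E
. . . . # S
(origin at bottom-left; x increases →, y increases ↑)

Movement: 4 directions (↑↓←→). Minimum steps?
1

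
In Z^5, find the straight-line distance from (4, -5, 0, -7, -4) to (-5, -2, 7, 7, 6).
20.8567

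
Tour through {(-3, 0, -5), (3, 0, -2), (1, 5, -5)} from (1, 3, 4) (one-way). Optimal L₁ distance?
29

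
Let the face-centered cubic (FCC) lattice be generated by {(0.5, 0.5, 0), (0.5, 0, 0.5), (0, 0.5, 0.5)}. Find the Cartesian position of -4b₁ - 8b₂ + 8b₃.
(-6, 2, 0)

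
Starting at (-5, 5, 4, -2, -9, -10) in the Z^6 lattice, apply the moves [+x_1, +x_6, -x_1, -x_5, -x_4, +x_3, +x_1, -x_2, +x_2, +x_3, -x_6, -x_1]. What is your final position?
(-5, 5, 6, -3, -10, -10)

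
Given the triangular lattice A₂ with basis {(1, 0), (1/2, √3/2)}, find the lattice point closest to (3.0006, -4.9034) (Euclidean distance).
(3, -5.196)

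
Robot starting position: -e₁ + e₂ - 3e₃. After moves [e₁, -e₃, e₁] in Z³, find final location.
(1, 1, -4)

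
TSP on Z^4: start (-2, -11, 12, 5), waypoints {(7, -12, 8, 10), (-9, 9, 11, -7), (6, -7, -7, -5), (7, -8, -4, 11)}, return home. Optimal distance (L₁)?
148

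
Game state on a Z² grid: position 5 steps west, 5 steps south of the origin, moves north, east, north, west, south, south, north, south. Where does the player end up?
(-5, -5)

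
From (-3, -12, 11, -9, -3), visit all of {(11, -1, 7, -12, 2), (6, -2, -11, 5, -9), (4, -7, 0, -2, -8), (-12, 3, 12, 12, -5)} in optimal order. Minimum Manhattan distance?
160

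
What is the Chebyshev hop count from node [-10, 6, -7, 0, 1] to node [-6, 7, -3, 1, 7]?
6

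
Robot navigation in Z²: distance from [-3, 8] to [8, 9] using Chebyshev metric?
11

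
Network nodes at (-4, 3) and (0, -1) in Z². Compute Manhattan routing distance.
8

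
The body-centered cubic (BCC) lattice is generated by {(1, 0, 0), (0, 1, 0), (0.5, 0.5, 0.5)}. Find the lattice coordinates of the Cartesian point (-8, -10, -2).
-6b₁ - 8b₂ - 4b₃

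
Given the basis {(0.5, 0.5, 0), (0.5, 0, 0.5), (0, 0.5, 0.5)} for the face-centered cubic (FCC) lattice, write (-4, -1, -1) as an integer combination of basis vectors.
-4b₁ - 4b₂ + 2b₃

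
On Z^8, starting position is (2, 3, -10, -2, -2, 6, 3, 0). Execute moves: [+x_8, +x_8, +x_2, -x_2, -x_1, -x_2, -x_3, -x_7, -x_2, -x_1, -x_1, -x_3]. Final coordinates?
(-1, 1, -12, -2, -2, 6, 2, 2)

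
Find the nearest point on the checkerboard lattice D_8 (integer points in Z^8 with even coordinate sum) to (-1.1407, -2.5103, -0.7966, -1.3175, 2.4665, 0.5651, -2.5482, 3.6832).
(-1, -3, -1, -1, 2, 1, -3, 4)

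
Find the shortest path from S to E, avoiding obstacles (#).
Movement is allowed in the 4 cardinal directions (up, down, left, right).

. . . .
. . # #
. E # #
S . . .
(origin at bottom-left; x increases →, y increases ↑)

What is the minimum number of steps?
2
(one shortest path: (0, 0) → (1, 0) → (1, 1))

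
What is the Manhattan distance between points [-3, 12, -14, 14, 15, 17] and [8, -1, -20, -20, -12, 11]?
97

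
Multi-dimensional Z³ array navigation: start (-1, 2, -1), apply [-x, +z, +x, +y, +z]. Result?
(-1, 3, 1)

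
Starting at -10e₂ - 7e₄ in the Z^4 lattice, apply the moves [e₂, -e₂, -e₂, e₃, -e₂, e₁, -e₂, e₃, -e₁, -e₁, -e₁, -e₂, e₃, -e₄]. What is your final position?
(-2, -14, 3, -8)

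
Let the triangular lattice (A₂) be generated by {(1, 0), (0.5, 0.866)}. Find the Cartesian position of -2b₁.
(-2, 0)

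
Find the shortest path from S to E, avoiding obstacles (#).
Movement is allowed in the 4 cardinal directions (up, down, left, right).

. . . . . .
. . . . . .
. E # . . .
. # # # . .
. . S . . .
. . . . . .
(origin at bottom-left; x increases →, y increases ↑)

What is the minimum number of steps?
5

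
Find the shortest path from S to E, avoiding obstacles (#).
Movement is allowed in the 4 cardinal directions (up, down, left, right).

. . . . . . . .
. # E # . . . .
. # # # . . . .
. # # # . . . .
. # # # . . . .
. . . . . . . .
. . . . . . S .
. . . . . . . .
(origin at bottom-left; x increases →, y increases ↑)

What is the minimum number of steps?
11
(one shortest path: (6, 1) → (5, 1) → (4, 1) → (4, 2) → (4, 3) → (4, 4) → (4, 5) → (4, 6) → (4, 7) → (3, 7) → (2, 7) → (2, 6))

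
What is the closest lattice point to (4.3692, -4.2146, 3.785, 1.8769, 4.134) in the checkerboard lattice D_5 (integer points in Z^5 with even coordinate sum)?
(4, -4, 4, 2, 4)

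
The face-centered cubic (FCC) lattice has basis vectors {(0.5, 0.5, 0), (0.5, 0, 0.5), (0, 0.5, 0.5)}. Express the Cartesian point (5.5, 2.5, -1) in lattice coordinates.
9b₁ + 2b₂ - 4b₃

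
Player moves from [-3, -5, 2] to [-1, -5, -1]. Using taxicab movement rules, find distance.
5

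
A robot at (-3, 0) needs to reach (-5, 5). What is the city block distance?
7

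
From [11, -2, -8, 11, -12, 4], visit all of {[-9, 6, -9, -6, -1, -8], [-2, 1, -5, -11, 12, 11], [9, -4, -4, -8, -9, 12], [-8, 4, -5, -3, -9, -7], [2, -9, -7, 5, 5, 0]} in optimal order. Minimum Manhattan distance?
202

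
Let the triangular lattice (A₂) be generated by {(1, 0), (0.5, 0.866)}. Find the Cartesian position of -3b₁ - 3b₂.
(-4.5, -2.598)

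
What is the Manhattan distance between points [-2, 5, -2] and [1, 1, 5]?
14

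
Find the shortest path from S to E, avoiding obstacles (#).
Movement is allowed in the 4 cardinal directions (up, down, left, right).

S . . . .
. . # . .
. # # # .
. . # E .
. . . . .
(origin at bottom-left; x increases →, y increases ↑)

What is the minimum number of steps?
8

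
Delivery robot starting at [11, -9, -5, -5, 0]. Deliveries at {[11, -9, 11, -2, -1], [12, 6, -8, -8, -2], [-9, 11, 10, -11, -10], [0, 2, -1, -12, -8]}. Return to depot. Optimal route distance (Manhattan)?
168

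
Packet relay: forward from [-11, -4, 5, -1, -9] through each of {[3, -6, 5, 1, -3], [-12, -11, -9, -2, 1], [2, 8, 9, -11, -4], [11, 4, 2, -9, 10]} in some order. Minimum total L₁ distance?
142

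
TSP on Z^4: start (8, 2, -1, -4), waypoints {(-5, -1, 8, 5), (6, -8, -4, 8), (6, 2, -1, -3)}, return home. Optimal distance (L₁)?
94
(one optimal route: (8, 2, -1, -4) → (-5, -1, 8, 5) → (6, -8, -4, 8) → (6, 2, -1, -3) → (8, 2, -1, -4))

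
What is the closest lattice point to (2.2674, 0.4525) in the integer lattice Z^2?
(2, 0)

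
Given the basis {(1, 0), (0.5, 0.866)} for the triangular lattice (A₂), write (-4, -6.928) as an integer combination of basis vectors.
-8b₂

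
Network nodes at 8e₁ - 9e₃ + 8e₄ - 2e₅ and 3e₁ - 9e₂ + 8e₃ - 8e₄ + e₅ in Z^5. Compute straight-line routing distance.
25.6905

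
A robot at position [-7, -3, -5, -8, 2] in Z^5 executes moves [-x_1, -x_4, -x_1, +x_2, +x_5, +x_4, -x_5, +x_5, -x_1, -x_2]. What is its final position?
(-10, -3, -5, -8, 3)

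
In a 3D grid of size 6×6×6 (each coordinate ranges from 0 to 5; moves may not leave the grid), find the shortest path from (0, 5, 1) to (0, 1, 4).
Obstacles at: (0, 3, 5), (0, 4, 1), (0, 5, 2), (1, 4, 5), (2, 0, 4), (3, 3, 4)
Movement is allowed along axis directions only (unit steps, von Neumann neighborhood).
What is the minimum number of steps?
9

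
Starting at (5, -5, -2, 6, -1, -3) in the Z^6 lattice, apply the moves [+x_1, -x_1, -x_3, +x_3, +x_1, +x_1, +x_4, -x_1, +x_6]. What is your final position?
(6, -5, -2, 7, -1, -2)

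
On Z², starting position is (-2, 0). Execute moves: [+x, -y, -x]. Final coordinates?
(-2, -1)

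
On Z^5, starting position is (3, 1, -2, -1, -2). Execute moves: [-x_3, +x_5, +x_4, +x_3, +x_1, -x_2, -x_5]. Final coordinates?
(4, 0, -2, 0, -2)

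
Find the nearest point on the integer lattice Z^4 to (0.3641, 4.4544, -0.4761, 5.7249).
(0, 4, 0, 6)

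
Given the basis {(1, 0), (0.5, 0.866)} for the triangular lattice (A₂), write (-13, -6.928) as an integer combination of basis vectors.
-9b₁ - 8b₂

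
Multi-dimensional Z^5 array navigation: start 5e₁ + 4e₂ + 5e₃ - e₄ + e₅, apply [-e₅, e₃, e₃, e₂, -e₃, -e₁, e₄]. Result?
(4, 5, 6, 0, 0)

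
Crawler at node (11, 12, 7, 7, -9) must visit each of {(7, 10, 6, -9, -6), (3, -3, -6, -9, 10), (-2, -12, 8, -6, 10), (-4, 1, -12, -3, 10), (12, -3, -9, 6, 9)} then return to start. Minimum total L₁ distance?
216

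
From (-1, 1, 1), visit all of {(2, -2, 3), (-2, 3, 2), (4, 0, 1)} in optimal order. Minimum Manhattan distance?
20
(one optimal route: (-1, 1, 1) → (-2, 3, 2) → (2, -2, 3) → (4, 0, 1))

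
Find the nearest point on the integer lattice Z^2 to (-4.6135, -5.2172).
(-5, -5)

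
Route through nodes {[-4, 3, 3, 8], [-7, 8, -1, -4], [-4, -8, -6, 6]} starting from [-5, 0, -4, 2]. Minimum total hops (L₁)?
61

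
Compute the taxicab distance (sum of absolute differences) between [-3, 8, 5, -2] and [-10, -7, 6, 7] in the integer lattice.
32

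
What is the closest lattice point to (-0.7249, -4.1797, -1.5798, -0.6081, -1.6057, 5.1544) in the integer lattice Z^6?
(-1, -4, -2, -1, -2, 5)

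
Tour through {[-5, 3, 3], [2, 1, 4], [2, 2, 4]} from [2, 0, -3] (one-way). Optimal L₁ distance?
18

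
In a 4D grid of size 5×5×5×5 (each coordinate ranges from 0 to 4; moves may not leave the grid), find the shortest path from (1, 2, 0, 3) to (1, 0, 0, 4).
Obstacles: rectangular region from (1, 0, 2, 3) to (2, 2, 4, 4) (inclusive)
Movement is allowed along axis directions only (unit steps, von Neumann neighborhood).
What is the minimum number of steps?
3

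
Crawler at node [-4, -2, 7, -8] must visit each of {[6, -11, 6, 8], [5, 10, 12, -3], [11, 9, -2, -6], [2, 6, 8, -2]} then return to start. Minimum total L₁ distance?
140
(one optimal route: (-4, -2, 7, -8) → (6, -11, 6, 8) → (11, 9, -2, -6) → (5, 10, 12, -3) → (2, 6, 8, -2) → (-4, -2, 7, -8))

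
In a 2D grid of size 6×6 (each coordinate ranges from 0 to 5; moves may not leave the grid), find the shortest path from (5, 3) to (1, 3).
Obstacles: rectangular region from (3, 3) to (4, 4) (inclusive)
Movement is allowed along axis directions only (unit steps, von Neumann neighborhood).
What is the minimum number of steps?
6
(one shortest path: (5, 3) → (5, 2) → (4, 2) → (3, 2) → (2, 2) → (1, 2) → (1, 3))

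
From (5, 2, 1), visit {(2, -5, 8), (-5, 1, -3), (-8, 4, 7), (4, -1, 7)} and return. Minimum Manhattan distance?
68
(one optimal route: (5, 2, 1) → (-5, 1, -3) → (-8, 4, 7) → (2, -5, 8) → (4, -1, 7) → (5, 2, 1))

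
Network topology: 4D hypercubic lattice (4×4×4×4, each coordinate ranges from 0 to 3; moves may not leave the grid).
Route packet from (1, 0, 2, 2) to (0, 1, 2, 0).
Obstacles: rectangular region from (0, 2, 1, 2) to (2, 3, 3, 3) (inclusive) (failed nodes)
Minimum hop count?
4
(one shortest path: (1, 0, 2, 2) → (0, 0, 2, 2) → (0, 1, 2, 2) → (0, 1, 2, 1) → (0, 1, 2, 0))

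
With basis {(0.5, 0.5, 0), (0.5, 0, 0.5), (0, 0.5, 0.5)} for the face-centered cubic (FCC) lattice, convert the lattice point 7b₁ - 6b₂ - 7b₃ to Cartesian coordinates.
(0.5, 0, -6.5)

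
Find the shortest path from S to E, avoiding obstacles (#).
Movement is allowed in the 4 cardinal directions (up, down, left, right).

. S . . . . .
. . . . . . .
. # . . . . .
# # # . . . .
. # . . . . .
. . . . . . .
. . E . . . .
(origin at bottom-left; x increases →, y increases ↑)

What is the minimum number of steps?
9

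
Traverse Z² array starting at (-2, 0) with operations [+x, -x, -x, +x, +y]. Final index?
(-2, 1)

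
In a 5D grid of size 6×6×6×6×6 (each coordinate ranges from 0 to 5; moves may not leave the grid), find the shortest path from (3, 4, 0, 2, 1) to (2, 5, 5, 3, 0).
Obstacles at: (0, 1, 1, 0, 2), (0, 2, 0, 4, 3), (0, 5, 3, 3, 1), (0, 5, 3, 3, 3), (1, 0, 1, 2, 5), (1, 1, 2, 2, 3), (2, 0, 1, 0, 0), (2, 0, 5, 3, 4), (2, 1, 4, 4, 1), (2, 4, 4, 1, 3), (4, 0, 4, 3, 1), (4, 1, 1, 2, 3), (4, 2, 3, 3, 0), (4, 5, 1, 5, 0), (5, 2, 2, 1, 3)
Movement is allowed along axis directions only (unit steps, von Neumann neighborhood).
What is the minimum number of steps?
9
(one shortest path: (3, 4, 0, 2, 1) → (2, 4, 0, 2, 1) → (2, 5, 0, 2, 1) → (2, 5, 1, 2, 1) → (2, 5, 2, 2, 1) → (2, 5, 3, 2, 1) → (2, 5, 4, 2, 1) → (2, 5, 5, 2, 1) → (2, 5, 5, 3, 1) → (2, 5, 5, 3, 0))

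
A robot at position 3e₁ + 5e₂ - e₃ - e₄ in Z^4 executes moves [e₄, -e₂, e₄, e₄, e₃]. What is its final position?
(3, 4, 0, 2)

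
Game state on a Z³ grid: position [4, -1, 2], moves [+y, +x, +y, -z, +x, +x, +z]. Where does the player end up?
(7, 1, 2)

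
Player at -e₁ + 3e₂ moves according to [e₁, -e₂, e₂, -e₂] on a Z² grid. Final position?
(0, 2)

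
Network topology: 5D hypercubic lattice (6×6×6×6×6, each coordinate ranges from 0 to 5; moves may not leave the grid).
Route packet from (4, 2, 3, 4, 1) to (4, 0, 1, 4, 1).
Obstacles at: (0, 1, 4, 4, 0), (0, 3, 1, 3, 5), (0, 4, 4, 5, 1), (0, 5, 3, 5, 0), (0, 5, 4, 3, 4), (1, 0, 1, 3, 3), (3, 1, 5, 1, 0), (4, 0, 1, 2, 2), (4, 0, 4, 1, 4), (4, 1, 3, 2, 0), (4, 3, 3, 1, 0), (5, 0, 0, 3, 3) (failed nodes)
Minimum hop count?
4
(one shortest path: (4, 2, 3, 4, 1) → (4, 1, 3, 4, 1) → (4, 0, 3, 4, 1) → (4, 0, 2, 4, 1) → (4, 0, 1, 4, 1))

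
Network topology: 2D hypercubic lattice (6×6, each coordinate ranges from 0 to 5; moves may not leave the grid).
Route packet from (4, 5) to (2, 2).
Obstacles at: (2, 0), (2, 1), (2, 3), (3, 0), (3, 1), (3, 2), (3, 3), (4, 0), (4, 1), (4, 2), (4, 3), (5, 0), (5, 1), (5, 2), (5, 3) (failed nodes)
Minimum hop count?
7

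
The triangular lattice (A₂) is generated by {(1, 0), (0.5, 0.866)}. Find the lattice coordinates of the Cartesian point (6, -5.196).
9b₁ - 6b₂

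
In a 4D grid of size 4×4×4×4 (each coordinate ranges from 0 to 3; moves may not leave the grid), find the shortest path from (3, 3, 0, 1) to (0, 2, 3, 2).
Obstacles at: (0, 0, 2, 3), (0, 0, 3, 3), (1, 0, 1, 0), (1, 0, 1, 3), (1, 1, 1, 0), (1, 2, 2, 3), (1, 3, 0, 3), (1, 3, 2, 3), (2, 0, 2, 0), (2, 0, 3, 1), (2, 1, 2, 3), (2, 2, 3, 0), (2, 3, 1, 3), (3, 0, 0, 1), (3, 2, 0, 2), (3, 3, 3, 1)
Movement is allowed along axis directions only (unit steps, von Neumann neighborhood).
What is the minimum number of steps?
8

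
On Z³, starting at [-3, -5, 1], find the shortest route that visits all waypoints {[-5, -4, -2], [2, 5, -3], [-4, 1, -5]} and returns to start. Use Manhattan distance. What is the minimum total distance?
46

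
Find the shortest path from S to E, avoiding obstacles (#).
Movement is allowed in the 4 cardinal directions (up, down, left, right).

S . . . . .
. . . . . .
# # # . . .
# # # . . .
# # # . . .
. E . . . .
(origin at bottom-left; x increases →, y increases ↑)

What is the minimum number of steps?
10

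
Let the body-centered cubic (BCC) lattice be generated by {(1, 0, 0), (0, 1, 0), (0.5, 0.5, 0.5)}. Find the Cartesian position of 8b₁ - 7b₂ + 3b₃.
(9.5, -5.5, 1.5)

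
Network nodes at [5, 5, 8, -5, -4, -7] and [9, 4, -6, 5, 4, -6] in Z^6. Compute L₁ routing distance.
38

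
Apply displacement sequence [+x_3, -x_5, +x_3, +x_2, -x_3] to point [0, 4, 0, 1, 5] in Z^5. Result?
(0, 5, 1, 1, 4)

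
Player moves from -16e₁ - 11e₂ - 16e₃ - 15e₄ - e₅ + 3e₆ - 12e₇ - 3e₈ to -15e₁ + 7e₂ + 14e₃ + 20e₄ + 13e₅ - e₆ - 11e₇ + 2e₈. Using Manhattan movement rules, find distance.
108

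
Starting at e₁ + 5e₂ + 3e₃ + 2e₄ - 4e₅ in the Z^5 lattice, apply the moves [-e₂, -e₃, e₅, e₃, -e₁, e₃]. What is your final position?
(0, 4, 4, 2, -3)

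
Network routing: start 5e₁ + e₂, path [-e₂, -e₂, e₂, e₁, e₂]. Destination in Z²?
(6, 1)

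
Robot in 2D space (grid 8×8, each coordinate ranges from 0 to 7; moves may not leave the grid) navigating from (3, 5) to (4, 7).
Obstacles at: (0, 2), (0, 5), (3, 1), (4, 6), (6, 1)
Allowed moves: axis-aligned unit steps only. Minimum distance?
3
(one shortest path: (3, 5) → (3, 6) → (3, 7) → (4, 7))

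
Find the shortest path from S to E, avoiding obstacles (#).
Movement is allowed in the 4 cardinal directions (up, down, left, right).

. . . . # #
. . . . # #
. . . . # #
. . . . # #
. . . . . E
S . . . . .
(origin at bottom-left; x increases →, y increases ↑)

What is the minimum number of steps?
6
(one shortest path: (0, 0) → (1, 0) → (2, 0) → (3, 0) → (4, 0) → (5, 0) → (5, 1))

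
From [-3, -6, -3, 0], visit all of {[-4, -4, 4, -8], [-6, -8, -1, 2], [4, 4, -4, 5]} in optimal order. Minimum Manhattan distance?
67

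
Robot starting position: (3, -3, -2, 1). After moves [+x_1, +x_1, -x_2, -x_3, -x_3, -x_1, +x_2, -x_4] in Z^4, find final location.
(4, -3, -4, 0)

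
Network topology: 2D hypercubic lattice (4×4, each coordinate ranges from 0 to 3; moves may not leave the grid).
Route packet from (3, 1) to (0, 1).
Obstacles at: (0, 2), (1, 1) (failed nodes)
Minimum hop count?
5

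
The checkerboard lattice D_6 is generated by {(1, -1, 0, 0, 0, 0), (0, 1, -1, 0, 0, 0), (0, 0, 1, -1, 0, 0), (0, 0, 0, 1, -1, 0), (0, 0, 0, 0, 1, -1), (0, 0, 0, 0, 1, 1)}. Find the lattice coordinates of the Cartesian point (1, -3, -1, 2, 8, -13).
b₁ - 2b₂ - 3b₃ - b₄ + 10b₅ - 3b₆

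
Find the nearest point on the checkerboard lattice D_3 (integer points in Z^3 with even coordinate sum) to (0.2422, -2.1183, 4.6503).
(0, -2, 4)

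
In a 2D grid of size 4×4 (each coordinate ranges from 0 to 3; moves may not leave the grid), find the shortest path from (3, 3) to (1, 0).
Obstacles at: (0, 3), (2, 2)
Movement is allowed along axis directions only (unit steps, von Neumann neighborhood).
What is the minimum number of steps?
5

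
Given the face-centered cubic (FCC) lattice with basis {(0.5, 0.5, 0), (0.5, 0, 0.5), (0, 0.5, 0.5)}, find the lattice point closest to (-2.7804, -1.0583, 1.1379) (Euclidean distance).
(-3, -1, 1)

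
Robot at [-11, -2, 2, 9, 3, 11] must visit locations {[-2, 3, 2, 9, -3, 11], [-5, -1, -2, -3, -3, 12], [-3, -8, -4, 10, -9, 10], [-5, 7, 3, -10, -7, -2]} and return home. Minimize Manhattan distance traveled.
168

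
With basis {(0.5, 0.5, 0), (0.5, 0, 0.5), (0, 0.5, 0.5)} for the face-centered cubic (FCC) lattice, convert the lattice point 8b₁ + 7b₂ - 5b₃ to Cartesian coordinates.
(7.5, 1.5, 1)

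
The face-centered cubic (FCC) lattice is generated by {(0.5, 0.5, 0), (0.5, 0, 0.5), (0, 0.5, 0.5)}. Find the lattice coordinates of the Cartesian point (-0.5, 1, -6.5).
7b₁ - 8b₂ - 5b₃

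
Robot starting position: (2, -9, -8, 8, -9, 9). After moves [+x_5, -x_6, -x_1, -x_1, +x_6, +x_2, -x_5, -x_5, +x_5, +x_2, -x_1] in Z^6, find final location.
(-1, -7, -8, 8, -9, 9)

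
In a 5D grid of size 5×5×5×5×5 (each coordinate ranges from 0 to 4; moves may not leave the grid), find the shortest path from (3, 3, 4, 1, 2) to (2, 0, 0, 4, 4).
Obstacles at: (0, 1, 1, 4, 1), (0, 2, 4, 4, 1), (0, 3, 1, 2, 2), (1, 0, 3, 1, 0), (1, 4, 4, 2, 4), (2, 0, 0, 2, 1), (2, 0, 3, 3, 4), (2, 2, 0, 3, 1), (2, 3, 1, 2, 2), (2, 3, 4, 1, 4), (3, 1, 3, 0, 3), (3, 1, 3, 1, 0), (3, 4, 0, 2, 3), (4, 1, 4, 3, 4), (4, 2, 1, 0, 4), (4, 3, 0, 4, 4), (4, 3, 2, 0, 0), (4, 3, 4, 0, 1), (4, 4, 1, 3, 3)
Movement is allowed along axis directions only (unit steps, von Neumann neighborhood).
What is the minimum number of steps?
13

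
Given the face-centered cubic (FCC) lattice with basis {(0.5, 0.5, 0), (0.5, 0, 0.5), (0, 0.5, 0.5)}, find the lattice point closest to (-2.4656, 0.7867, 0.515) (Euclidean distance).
(-2.5, 1, 0.5)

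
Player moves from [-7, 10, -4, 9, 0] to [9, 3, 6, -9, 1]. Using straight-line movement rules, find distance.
27.0185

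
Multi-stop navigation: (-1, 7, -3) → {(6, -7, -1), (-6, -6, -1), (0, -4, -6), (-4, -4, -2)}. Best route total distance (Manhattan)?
41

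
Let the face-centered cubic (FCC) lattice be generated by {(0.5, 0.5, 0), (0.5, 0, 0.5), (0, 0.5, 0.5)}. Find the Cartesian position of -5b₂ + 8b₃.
(-2.5, 4, 1.5)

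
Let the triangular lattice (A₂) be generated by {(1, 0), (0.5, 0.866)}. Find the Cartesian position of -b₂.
(-0.5, -0.866)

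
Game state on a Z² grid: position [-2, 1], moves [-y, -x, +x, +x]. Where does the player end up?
(-1, 0)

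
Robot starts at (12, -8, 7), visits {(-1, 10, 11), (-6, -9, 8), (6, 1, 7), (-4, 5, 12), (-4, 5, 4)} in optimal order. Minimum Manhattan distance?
72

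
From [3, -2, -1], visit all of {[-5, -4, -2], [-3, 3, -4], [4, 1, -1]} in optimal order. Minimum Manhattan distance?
27
(one optimal route: (3, -2, -1) → (4, 1, -1) → (-3, 3, -4) → (-5, -4, -2))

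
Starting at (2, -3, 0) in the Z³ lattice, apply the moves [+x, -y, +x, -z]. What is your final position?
(4, -4, -1)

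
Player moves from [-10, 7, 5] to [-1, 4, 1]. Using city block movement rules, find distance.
16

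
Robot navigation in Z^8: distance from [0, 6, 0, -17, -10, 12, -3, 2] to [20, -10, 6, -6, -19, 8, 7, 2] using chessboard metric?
20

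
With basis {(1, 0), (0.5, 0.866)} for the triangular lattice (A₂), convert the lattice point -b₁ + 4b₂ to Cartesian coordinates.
(1, 3.464)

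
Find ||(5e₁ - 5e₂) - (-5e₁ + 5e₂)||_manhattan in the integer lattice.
20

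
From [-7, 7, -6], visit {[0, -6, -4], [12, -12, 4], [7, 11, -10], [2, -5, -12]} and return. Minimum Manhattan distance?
126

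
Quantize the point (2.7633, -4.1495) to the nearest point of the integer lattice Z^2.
(3, -4)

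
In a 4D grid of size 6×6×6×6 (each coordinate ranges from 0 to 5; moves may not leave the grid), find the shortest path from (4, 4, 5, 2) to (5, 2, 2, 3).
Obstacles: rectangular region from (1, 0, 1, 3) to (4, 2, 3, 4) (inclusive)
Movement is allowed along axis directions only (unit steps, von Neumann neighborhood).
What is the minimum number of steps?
7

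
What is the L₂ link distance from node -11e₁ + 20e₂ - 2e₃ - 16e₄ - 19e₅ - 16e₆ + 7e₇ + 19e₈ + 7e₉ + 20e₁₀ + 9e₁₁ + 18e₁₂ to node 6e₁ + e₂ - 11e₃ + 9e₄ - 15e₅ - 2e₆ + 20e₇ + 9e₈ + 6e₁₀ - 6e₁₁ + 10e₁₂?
48.6929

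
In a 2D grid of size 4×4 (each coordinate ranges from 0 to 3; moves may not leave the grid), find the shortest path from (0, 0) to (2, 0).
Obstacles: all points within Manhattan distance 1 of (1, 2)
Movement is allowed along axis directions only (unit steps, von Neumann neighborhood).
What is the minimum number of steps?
2
(one shortest path: (0, 0) → (1, 0) → (2, 0))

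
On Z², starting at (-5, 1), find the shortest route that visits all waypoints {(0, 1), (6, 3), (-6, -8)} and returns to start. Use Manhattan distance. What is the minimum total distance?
46
(one optimal route: (-5, 1) → (0, 1) → (6, 3) → (-6, -8) → (-5, 1))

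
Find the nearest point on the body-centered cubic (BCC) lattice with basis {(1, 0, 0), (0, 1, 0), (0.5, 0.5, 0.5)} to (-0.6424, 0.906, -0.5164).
(-0.5, 0.5, -0.5)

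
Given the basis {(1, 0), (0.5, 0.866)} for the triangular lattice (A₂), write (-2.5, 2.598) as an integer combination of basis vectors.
-4b₁ + 3b₂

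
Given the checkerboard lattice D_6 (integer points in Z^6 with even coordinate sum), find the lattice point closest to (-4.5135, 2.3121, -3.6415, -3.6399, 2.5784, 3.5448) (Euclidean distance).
(-5, 2, -4, -4, 3, 4)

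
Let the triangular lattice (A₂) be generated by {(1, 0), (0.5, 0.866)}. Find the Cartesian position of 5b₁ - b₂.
(4.5, -0.866)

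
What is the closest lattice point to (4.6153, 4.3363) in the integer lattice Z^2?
(5, 4)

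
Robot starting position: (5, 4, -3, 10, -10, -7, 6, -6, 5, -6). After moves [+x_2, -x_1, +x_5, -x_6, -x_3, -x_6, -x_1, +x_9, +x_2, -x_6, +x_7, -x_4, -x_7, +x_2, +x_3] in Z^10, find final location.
(3, 7, -3, 9, -9, -10, 6, -6, 6, -6)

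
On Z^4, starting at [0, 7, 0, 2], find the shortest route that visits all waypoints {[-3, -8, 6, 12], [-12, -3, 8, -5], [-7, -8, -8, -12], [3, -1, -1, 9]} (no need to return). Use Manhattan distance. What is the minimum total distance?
108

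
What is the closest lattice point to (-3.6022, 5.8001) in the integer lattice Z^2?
(-4, 6)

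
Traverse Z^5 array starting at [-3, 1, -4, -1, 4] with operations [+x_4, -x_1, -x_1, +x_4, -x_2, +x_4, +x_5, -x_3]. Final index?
(-5, 0, -5, 2, 5)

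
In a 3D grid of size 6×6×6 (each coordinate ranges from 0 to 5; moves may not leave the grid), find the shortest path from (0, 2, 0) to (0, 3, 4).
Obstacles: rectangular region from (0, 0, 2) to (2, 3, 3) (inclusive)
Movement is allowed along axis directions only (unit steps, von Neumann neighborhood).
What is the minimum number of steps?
7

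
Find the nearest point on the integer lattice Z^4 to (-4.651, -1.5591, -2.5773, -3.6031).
(-5, -2, -3, -4)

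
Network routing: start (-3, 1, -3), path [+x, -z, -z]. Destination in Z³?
(-2, 1, -5)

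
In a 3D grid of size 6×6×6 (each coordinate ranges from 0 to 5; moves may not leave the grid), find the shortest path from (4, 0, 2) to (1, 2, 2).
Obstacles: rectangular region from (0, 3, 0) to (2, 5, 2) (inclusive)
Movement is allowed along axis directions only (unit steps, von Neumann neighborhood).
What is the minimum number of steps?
5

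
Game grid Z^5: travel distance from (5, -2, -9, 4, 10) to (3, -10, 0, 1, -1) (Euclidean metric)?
16.7033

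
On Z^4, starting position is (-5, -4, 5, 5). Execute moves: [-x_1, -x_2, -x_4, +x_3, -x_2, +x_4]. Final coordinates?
(-6, -6, 6, 5)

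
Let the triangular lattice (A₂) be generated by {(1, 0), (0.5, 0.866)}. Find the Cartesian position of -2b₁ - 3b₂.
(-3.5, -2.598)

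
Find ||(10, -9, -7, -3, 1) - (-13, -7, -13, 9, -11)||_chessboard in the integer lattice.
23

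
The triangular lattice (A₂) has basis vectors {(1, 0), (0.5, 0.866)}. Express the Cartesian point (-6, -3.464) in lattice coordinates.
-4b₁ - 4b₂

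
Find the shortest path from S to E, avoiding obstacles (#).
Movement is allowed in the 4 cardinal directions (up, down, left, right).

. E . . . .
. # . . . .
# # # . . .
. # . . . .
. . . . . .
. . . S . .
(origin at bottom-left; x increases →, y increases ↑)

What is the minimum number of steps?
7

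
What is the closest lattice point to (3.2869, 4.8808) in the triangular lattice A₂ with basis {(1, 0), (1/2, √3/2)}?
(3, 5.196)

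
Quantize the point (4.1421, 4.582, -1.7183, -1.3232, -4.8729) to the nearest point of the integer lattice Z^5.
(4, 5, -2, -1, -5)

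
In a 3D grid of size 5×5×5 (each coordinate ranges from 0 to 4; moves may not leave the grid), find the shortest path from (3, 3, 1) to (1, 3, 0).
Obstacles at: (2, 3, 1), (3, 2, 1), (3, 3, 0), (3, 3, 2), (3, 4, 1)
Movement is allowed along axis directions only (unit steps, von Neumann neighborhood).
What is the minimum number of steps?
7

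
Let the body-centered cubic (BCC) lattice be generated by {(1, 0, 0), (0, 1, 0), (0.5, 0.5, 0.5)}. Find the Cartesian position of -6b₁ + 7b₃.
(-2.5, 3.5, 3.5)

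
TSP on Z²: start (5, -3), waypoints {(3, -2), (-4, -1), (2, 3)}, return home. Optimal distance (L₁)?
30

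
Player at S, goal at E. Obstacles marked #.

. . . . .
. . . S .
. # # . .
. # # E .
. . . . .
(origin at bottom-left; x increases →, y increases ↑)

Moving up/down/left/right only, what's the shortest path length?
2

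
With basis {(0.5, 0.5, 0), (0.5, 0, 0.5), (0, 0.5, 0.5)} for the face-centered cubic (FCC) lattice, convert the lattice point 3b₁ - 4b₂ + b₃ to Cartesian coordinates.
(-0.5, 2, -1.5)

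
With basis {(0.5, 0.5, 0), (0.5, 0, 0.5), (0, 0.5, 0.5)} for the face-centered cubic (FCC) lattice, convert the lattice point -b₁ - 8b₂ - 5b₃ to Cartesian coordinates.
(-4.5, -3, -6.5)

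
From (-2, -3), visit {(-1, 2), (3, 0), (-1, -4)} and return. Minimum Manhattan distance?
22
(one optimal route: (-2, -3) → (-1, 2) → (3, 0) → (-1, -4) → (-2, -3))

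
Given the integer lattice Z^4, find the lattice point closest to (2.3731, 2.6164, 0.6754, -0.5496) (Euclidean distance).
(2, 3, 1, -1)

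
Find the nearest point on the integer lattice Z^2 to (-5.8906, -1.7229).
(-6, -2)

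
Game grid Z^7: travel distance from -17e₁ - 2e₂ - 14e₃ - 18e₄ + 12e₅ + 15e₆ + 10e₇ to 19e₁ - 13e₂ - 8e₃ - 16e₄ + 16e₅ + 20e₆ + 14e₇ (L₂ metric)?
38.9102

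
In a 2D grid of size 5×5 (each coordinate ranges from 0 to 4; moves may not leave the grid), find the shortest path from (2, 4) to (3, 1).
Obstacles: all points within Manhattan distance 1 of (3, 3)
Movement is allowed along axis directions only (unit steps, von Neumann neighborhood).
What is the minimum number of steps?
6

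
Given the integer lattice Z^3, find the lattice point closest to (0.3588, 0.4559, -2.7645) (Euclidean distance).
(0, 0, -3)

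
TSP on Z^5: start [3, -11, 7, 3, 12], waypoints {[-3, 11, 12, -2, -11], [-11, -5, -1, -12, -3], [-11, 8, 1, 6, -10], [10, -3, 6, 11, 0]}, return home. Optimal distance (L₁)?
222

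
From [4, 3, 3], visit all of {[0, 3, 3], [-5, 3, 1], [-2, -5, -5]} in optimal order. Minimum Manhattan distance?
28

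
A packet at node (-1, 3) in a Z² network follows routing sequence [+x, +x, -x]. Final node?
(0, 3)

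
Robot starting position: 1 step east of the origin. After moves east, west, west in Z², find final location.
(0, 0)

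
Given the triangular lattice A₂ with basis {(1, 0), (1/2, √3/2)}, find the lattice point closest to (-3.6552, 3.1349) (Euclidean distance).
(-4, 3.464)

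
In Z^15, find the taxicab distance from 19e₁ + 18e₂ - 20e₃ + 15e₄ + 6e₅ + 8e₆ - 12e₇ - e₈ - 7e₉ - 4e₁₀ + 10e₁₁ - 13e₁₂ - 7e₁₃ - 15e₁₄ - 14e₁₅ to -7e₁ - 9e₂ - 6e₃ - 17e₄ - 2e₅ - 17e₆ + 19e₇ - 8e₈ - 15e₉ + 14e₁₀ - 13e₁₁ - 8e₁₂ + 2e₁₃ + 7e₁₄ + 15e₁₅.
284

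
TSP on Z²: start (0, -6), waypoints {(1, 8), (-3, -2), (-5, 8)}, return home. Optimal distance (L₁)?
40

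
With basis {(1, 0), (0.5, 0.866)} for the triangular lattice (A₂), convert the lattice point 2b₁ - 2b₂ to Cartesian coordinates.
(1, -1.732)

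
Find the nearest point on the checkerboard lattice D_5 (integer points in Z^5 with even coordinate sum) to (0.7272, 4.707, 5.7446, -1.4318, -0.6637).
(1, 5, 6, -1, -1)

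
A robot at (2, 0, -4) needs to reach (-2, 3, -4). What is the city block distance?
7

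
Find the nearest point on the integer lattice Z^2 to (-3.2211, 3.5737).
(-3, 4)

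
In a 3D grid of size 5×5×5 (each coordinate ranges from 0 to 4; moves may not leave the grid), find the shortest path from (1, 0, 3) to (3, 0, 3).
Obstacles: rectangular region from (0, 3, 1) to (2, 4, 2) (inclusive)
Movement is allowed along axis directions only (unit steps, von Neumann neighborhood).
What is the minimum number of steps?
2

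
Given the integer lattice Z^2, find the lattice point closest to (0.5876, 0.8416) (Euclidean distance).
(1, 1)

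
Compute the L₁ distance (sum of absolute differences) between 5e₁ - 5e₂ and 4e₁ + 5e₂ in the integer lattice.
11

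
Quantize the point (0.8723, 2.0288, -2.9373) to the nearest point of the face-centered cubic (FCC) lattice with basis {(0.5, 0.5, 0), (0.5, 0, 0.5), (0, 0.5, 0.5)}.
(1, 2, -3)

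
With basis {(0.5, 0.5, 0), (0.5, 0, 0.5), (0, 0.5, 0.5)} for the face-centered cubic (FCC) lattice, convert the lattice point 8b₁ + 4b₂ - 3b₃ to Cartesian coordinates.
(6, 2.5, 0.5)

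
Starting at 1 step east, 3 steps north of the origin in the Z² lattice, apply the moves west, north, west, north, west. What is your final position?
(-2, 5)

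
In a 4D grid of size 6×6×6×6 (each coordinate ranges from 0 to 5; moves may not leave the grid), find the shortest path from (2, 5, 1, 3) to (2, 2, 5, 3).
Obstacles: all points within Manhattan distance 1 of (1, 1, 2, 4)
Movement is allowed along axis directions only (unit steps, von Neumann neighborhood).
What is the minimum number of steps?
7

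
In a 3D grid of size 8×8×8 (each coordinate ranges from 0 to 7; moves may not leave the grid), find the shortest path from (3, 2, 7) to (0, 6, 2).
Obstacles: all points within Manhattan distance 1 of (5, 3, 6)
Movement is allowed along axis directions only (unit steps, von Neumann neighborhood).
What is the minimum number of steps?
12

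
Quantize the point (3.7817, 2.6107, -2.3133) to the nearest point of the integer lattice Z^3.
(4, 3, -2)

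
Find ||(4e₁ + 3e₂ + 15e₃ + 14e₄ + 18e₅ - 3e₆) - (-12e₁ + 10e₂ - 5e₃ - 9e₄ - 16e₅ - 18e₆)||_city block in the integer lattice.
115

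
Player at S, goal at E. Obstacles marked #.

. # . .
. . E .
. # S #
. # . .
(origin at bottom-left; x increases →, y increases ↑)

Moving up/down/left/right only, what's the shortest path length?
1
(one shortest path: (2, 1) → (2, 2))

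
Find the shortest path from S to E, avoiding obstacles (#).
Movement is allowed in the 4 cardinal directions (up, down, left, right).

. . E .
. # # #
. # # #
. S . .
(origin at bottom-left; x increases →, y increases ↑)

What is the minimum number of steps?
6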